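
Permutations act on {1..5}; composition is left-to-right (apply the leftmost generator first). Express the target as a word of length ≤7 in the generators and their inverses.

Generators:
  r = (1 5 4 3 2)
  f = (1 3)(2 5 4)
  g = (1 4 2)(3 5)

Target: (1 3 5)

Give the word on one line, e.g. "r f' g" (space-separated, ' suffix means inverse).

  after r: (1 5 4 3 2)
  after r: (1 4 2 5 3)
  after r: (1 3 5 2 4)
  after g': (1 5 4 2)
  after g': (1 3 5)

r r r g' g'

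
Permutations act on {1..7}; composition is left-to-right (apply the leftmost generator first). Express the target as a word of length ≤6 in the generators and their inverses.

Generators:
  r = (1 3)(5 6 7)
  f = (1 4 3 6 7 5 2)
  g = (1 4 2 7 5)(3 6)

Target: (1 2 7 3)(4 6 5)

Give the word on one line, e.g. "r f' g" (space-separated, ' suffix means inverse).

f' f' g f'

  after f': (1 2 5 7 6 3 4)
  after f': (1 5 6 4 2 7 3)
  after g: (2 5 3 4 7 6)
  after f': (1 2 7 3)(4 6 5)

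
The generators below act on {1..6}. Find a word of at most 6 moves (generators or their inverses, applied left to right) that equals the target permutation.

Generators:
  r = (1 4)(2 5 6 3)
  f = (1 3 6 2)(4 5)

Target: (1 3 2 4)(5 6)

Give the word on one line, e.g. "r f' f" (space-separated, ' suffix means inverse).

f r f' f'

  after f: (1 3 6 2)(4 5)
  after r: (1 2 4 6 5)
  after f': (1 6 4 3)(2 5)
  after f': (1 3 2 4)(5 6)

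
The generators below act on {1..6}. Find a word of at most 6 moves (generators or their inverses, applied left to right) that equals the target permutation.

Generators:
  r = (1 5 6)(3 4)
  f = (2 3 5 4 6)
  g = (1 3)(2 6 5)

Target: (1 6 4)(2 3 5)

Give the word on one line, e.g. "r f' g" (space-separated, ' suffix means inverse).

  after f: (2 3 5 4 6)
  after g': (1 3 6 5 4 2)
  after f: (1 5 6 4 3 2)
  after g': (1 6 4)(2 3 5)

f g' f g'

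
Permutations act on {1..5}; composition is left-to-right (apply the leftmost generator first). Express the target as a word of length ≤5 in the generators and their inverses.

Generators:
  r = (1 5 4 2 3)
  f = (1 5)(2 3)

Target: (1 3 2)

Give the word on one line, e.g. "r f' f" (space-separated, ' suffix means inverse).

r f' r' r' f'

  after r: (1 5 4 2 3)
  after f': (3 5 4)
  after r': (1 3)(2 4)
  after r': (1 2 5)
  after f': (1 3 2)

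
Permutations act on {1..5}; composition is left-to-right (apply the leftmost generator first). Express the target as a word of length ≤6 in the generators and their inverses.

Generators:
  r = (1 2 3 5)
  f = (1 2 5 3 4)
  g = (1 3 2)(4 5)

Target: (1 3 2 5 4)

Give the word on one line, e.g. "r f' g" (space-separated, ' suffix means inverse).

  after f': (1 4 3 5 2)
  after g': (1 5 3 4)
  after g': (1 4 2 3 5)
  after f': (1 3 2 5 4)

f' g' g' f'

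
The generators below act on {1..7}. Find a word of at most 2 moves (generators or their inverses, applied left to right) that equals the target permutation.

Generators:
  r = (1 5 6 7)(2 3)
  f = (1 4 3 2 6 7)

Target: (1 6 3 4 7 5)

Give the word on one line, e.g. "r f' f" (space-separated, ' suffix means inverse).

f' r'

  after f': (1 7 6 2 3 4)
  after r': (1 6 3 4 7 5)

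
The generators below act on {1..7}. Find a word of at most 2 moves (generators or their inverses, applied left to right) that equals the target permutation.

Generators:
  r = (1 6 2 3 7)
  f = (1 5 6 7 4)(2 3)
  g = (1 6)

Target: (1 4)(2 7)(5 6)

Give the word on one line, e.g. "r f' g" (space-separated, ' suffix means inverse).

  after f': (1 4 7 6 5)(2 3)
  after r: (1 4)(2 7)(5 6)

f' r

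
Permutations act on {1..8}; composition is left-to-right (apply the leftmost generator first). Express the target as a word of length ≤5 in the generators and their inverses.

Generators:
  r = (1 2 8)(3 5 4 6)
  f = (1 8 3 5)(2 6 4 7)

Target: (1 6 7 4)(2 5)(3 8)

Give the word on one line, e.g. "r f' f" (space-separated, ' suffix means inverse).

  after f': (1 5 3 8)(2 7 4 6)
  after f': (1 3)(2 4)(5 8)(6 7)
  after r': (1 6 7 4)(2 5)(3 8)

f' f' r'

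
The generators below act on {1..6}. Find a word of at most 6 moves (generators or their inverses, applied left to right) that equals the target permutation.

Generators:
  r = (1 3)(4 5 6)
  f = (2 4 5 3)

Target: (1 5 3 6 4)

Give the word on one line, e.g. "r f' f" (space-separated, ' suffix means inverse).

  after f': (2 3 5 4)
  after f': (2 5)(3 4)
  after r': (1 3 6 5 2 4)
  after f': (1 5 3 6 4)

f' f' r' f'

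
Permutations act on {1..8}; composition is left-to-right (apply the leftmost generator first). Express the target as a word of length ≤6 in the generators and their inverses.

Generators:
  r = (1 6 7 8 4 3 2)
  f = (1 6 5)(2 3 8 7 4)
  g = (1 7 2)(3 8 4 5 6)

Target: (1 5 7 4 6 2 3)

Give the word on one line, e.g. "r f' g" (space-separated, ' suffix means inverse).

  after r': (1 2 3 4 8 7 6)
  after f': (1 4 3 7)(5 6)
  after f': (1 7 5)(2 4)(3 8)
  after r': (1 6)(2 8 4 3 7 5)
  after g': (1 5 7 4 6 2 3)

r' f' f' r' g'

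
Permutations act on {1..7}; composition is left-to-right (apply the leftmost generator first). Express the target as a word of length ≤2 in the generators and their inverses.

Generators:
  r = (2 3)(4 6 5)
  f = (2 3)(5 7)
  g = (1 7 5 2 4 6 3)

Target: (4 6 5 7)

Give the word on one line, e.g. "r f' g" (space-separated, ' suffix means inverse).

f' r

  after f': (2 3)(5 7)
  after r: (4 6 5 7)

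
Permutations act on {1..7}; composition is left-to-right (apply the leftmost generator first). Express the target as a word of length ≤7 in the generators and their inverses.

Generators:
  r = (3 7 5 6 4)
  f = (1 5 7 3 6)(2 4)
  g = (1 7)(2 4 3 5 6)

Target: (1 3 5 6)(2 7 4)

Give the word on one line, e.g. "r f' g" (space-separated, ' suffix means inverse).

g f g g f'

  after g: (1 7)(2 4 3 5 6)
  after f: (1 3 7 5)(4 6)
  after g: (1 5 7 6 3)(2 4)
  after g: (1 6 5)(2 3 7)
  after f': (1 3 5 6)(2 7 4)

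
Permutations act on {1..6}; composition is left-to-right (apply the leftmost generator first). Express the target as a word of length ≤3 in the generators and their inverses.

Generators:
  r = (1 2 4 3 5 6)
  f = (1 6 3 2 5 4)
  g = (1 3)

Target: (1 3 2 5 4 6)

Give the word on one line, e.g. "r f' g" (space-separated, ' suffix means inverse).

  after f': (1 4 5 2 3 6)
  after r': (1 2 4 3 5)
  after f': (1 3 2 5 4 6)

f' r' f'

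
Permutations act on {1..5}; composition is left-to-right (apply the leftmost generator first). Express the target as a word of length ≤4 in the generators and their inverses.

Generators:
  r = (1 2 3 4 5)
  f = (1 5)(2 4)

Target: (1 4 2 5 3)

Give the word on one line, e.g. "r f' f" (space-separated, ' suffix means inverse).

  after r': (1 5 4 3 2)
  after r': (1 4 2 5 3)

r' r'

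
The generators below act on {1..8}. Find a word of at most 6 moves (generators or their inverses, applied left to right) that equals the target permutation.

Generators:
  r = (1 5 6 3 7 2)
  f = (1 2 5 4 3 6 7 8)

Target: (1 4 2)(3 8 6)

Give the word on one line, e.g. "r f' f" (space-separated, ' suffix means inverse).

  after r: (1 5 6 3 7 2)
  after r: (1 6 7)(2 5 3)
  after f': (1 3)(4 5)(7 8)
  after f': (1 4 2)(3 8 6)

r r f' f'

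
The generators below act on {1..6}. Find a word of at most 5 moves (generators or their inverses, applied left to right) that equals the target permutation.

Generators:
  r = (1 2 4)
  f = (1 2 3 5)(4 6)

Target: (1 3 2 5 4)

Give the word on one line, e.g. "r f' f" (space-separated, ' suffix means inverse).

f' f' r' r'

  after f': (1 5 3 2)(4 6)
  after f': (1 3)(2 5)
  after r': (1 3 4 2 5)
  after r': (1 3 2 5 4)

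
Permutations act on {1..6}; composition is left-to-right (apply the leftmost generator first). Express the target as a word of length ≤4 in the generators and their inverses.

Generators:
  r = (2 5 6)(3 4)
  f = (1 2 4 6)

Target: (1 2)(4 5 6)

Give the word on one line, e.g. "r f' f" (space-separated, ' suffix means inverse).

  after f': (1 6 4 2)
  after r': (1 5 2)(3 4 6)
  after r': (1 2)(4 5 6)

f' r' r'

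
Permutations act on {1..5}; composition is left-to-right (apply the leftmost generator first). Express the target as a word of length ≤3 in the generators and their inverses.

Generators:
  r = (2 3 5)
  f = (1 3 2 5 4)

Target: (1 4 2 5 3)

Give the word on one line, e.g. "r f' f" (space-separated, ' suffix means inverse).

f' r

  after f': (1 4 5 2 3)
  after r: (1 4 2 5 3)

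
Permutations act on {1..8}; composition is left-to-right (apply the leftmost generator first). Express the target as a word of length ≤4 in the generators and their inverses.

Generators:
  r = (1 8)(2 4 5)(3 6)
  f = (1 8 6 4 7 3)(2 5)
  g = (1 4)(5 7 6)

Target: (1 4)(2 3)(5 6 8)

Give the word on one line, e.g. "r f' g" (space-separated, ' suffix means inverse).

  after f: (1 8 6 4 7 3)(2 5)
  after g': (1 8 7 3 4 5 2 6)
  after r': (2 3)(6 8 7)
  after g': (1 4)(2 3)(5 6 8)

f g' r' g'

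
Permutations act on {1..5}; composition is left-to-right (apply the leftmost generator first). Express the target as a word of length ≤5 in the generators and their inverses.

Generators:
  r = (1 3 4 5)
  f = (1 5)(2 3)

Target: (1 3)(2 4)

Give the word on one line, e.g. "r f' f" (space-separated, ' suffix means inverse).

r f' r f

  after r: (1 3 4 5)
  after f': (1 2 3 4)
  after r: (1 2 4 3 5)
  after f: (1 3)(2 4)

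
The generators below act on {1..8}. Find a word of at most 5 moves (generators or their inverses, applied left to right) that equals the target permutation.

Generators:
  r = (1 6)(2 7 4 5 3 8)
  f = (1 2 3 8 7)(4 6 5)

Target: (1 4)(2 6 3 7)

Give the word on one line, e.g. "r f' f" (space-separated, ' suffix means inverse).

f f f f r

  after f: (1 2 3 8 7)(4 6 5)
  after f: (1 3 7 2 8)(4 5 6)
  after f: (1 8 2 7 3)
  after f: (1 7 8 3 2)(4 6 5)
  after r: (1 4)(2 6 3 7)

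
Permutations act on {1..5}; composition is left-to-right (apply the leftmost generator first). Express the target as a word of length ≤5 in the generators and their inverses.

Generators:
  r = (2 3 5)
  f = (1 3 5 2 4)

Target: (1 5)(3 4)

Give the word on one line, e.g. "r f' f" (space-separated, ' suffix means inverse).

r' r' f' f' f'

  after r': (2 5 3)
  after r': (2 3 5)
  after f': (1 4 2)
  after f': (1 2 4 5 3)
  after f': (1 5)(3 4)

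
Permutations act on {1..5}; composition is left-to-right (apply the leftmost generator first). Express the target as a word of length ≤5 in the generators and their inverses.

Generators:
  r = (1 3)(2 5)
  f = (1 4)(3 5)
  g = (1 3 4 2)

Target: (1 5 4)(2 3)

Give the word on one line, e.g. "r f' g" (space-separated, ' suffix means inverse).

  after f: (1 4)(3 5)
  after g: (1 2)(3 5 4)
  after r: (1 5 4)(2 3)

f g r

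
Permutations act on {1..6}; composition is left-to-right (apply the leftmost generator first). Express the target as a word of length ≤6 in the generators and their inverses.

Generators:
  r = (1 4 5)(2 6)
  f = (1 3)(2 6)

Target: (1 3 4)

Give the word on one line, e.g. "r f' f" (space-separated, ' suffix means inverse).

  after r': (1 5 4)(2 6)
  after f: (1 5 4 3)
  after r: (2 6)(3 4)
  after f: (1 3 4)

r' f r f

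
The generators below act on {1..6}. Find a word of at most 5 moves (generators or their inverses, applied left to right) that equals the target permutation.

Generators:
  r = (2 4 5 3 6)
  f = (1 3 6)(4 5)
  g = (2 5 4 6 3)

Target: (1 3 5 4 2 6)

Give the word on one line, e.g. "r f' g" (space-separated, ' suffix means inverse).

f r g

  after f: (1 3 6)(4 5)
  after r: (1 6)(2 4 3)
  after g: (1 3 5 4 2 6)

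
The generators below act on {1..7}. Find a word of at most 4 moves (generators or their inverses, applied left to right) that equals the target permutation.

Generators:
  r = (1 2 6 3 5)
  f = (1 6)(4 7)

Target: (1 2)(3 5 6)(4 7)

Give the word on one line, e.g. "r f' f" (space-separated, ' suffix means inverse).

r f f f

  after r: (1 2 6 3 5)
  after f: (1 2)(3 5 6)(4 7)
  after f: (1 2 6 3 5)
  after f: (1 2)(3 5 6)(4 7)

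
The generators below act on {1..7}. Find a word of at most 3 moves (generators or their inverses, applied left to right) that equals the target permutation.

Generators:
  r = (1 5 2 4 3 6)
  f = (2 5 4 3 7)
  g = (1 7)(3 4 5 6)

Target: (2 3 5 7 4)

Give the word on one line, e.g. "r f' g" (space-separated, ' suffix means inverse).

  after f': (2 7 3 4 5)
  after f': (2 3 5 7 4)

f' f'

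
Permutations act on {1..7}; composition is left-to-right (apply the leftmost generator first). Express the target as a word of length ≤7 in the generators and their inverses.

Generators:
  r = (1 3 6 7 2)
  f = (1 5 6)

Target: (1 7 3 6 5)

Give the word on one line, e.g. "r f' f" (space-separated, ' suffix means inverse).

  after f: (1 5 6)
  after r': (1 5 3)(2 7 6)
  after f: (1 6 2 7)(3 5)
  after r: (1 7 3 5 6)
  after f: (1 7 3 6 5)

f r' f r f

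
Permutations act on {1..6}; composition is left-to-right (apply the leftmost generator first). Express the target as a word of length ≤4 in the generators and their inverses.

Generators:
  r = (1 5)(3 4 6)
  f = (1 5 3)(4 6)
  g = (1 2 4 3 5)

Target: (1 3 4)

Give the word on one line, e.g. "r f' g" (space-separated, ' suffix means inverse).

r' f

  after r': (1 5)(3 6 4)
  after f: (1 3 4)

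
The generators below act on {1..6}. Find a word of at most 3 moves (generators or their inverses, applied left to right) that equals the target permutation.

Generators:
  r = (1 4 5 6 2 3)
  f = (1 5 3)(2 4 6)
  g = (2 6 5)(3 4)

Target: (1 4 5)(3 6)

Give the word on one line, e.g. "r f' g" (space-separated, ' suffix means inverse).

  after f: (1 5 3)(2 4 6)
  after f: (1 3 5)(2 6 4)
  after g': (1 4 5)(3 6)

f f g'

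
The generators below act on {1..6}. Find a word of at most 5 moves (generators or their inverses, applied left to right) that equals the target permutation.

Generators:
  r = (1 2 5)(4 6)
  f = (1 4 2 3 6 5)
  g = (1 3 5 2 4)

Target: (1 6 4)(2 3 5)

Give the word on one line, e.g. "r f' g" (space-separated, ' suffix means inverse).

  after r': (1 5 2)(4 6)
  after g': (1 3)(2 4 6)
  after f: (1 6 3 4 5)
  after g': (1 6)(2 5 4 3)
  after g': (1 6 4)(2 3 5)

r' g' f g' g'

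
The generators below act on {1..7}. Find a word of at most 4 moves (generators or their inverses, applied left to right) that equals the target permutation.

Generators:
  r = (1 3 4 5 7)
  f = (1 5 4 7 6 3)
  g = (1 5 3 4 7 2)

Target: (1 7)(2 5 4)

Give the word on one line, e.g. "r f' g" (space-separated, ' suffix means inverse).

r' r' g' r'

  after r': (1 7 5 4 3)
  after r': (1 5 3 7 4)
  after g': (2 7 3 4)
  after r': (1 7)(2 5 4)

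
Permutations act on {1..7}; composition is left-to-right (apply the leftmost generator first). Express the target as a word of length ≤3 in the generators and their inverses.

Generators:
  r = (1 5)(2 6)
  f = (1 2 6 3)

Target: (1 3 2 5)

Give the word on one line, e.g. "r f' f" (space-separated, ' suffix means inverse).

f' r'

  after f': (1 3 6 2)
  after r': (1 3 2 5)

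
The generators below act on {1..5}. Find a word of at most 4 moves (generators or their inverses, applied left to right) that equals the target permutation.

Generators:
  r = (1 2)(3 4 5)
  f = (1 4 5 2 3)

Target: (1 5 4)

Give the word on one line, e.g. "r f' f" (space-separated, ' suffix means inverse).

  after f: (1 4 5 2 3)
  after r: (1 5)(2 4 3)
  after f': (1 4 2)(3 5)
  after r: (1 5 4)

f r f' r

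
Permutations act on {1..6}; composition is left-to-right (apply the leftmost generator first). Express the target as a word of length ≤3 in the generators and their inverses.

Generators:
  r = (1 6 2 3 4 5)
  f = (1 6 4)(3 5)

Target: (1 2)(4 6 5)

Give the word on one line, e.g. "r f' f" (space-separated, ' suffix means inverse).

  after r: (1 6 2 3 4 5)
  after r: (1 2 4)(3 5 6)
  after f: (1 2)(4 6 5)

r r f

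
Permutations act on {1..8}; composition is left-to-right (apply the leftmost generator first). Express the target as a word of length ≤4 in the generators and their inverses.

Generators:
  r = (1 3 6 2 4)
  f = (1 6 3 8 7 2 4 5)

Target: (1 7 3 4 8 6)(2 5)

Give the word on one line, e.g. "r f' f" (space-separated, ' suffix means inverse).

  after r': (1 4 2 6 3)
  after f': (1 2)(3 5 4 7 8)
  after f': (1 7 3 4 8 6)(2 5)

r' f' f'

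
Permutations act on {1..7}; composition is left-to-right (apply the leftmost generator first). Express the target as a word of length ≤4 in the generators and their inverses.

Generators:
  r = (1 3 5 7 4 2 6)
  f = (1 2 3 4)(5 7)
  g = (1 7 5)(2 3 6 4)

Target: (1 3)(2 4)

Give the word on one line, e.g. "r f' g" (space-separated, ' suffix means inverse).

f f

  after f: (1 2 3 4)(5 7)
  after f: (1 3)(2 4)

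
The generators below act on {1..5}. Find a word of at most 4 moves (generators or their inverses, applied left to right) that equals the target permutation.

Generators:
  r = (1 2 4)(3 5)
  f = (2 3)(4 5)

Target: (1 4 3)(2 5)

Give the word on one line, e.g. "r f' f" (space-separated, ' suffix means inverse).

f r' f' f'

  after f: (2 3)(4 5)
  after r': (1 4 3)(2 5)
  after f': (1 5 3)(2 4)
  after f': (1 4 3)(2 5)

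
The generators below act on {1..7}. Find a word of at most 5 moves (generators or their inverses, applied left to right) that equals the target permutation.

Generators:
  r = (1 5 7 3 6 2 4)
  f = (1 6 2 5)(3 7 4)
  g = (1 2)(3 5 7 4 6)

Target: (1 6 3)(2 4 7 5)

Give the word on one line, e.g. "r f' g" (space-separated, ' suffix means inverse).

r' f r

  after r': (1 4 2 6 3 7 5)
  after f: (1 3 4 5 6 7)
  after r: (1 6 3)(2 4 7 5)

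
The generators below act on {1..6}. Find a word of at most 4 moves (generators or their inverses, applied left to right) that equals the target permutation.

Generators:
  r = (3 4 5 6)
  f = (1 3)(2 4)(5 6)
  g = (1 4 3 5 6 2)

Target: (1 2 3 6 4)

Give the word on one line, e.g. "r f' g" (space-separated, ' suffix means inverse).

g f

  after g: (1 4 3 5 6 2)
  after f: (1 2 3 6 4)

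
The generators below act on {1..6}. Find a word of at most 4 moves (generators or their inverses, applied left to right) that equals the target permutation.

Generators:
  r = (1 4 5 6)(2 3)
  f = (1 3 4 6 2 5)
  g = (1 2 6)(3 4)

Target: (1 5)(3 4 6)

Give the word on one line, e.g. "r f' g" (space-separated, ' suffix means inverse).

  after g': (1 6 2)(3 4)
  after g': (1 2 6)
  after f: (1 5)(3 4 6)

g' g' f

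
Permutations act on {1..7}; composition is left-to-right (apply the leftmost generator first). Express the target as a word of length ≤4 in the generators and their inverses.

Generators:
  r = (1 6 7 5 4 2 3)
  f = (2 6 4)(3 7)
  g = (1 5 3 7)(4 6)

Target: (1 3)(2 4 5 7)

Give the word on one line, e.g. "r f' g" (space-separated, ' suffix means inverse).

r r r g

  after r: (1 6 7 5 4 2 3)
  after r: (1 7 4 3 6 5 2)
  after r: (1 5 3 7 2 6 4)
  after g: (1 3)(2 4 5 7)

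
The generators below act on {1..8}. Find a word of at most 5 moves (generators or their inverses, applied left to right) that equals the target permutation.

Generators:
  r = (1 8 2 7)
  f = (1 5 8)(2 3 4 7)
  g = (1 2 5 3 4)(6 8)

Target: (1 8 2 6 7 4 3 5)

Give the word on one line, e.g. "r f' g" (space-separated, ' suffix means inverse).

g f' f' g r

  after g: (1 2 5 3 4)(6 8)
  after f': (1 7 4 8 6 5 2)
  after f': (1 4 5 7 3 2 8 6)
  after g: (2 6)(3 5 7 4)
  after r: (1 8 2 6 7 4 3 5)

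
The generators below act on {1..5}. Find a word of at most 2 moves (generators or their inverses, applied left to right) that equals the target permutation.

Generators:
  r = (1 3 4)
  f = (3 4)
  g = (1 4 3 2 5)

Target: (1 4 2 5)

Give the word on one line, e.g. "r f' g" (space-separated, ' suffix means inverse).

  after f': (3 4)
  after g: (1 4 2 5)

f' g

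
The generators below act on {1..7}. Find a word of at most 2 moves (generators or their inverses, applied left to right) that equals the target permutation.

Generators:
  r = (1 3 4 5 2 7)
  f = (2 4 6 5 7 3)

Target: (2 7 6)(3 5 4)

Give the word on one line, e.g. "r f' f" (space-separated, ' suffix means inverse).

  after f': (2 3 7 5 6 4)
  after f': (2 7 6)(3 5 4)

f' f'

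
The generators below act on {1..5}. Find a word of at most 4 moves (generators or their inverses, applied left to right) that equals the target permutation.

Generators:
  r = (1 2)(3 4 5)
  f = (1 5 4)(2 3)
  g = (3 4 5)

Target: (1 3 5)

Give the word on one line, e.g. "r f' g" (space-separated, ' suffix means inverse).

f f g'

  after f: (1 5 4)(2 3)
  after f: (1 4 5)
  after g': (1 3 5)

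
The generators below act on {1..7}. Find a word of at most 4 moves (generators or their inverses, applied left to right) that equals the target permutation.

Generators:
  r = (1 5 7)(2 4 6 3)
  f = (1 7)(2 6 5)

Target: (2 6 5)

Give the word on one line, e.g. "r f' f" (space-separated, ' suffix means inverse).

f' f'

  after f': (1 7)(2 5 6)
  after f': (2 6 5)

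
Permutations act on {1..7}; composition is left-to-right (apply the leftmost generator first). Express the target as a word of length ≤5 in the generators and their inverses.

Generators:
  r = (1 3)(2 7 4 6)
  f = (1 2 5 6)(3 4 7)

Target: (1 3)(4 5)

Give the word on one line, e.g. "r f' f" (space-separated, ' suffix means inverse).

f r r f'

  after f: (1 2 5 6)(3 4 7)
  after r: (1 7)(2 5)(3 6)
  after r: (1 4 6)(2 5 7 3)
  after f': (1 3)(4 5)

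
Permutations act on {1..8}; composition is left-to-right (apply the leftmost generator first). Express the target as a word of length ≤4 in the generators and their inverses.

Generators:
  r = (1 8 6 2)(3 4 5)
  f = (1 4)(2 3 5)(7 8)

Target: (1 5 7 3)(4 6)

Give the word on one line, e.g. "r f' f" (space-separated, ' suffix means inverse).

  after f: (1 4)(2 3 5)(7 8)
  after r: (1 5)(2 4 8 7 6)
  after r: (1 3 4 6)(2 5 8 7)
  after f: (1 5 7 3)(4 6)

f r r f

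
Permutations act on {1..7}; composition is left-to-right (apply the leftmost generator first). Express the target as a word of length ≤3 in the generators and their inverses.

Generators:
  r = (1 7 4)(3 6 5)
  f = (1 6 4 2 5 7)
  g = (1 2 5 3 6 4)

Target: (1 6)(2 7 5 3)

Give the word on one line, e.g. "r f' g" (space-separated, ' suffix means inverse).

r f f

  after r: (1 7 4)(3 6 5)
  after f: (2 5 3 4 6 7)
  after f: (1 6)(2 7 5 3)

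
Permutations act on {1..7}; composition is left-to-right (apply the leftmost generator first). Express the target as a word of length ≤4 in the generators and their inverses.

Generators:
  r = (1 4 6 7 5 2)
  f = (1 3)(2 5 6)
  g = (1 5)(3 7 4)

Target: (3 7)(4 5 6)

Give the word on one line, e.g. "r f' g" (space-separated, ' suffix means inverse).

  after r: (1 4 6 7 5 2)
  after g: (1 3 7)(2 5)(4 6)
  after f': (3 7)(4 5 6)

r g f'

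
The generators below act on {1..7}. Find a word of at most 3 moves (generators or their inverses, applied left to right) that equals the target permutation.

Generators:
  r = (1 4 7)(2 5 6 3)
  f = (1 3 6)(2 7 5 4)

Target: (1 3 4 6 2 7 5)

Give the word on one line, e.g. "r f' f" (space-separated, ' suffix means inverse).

f' r

  after f': (1 6 3)(2 4 5 7)
  after r: (1 3 4 6 2 7 5)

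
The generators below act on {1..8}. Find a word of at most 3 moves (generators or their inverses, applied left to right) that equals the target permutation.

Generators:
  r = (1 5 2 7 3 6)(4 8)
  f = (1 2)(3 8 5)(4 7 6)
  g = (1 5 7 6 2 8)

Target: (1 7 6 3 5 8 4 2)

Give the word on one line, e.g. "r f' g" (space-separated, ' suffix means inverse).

r' g'

  after r': (1 6 3 7 2 5)(4 8)
  after g': (1 7 6 3 5 8 4 2)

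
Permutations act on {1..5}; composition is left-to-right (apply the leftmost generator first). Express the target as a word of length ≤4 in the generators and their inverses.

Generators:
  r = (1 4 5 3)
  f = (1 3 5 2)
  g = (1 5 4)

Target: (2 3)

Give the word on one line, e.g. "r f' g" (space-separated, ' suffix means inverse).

g r' f r'

  after g: (1 5 4)
  after r': (1 4 3 5)
  after f: (1 4 5 3 2)
  after r': (2 3)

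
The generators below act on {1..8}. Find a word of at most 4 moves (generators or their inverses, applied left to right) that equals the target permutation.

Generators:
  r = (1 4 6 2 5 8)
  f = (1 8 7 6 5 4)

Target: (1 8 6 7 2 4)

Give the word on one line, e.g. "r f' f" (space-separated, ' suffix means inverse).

f r f

  after f: (1 8 7 6 5 4)
  after r: (2 5 6 8 7)
  after f: (1 8 6 7 2 4)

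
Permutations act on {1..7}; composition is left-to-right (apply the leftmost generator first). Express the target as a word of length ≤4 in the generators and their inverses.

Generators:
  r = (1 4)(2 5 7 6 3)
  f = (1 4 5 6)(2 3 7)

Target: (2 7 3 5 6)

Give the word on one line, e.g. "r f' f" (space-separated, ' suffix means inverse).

r r

  after r: (1 4)(2 5 7 6 3)
  after r: (2 7 3 5 6)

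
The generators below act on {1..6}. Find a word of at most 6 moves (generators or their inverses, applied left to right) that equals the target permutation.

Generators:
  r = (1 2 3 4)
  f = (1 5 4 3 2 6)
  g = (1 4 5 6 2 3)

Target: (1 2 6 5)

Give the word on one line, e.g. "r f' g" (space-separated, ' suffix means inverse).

  after r': (1 4 3 2)
  after r': (1 3)(2 4)
  after g': (1 2)(4 6 5)
  after f: (1 6 4)(2 5 3)
  after g: (1 2 6 5)

r' r' g' f g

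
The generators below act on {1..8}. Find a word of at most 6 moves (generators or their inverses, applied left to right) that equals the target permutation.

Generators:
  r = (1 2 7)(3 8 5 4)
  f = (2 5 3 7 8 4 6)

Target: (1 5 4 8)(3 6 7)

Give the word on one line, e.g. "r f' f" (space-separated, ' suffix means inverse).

f r' f' r r

  after f: (2 5 3 7 8 4 6)
  after r': (1 7 3 2 8 5 4 6)
  after f': (1 3 6)(2 7 5 8)
  after r: (1 8 7 4 3 6 2)
  after r: (1 5 4 8)(3 6 7)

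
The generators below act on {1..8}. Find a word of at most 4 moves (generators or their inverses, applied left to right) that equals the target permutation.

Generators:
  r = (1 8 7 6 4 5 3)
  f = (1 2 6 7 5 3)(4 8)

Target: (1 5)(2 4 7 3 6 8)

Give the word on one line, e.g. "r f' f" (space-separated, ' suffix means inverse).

  after f: (1 2 6 7 5 3)(4 8)
  after f: (1 6 5)(2 7 3)
  after r': (1 7 5 3 2 8)(4 6)
  after f: (1 5)(2 4 7 3 6 8)

f f r' f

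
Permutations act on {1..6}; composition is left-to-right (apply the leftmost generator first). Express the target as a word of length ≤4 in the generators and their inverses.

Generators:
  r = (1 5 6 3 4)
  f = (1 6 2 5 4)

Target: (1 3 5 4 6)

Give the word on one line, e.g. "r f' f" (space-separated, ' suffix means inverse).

r r r

  after r: (1 5 6 3 4)
  after r: (1 6 4 5 3)
  after r: (1 3 5 4 6)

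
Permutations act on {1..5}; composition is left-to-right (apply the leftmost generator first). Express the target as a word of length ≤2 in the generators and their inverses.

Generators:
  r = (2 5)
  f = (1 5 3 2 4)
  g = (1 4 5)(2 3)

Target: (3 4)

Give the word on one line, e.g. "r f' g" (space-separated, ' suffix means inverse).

f' g'

  after f': (1 4 2 3 5)
  after g': (3 4)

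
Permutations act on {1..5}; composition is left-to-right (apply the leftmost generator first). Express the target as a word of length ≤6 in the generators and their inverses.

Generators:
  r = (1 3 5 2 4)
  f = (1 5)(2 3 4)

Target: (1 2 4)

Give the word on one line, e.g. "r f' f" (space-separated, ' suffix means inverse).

r r f' r' f

  after r: (1 3 5 2 4)
  after r: (1 5 4 3 2)
  after f': (2 5 3 4)
  after r': (1 4 5)(2 3)
  after f: (1 2 4)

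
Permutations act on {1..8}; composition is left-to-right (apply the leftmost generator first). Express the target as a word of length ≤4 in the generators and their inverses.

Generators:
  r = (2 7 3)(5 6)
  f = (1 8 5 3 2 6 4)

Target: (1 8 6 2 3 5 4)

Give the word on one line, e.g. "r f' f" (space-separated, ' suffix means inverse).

  after r: (2 7 3)(5 6)
  after f: (1 8 5 4)(2 7)(3 6)
  after r: (1 8 6 2 3 5 4)

r f r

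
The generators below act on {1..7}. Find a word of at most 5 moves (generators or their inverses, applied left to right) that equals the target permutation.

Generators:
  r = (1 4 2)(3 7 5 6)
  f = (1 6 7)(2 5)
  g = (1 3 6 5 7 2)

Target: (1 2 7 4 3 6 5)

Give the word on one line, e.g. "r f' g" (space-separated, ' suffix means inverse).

r g f r

  after r: (1 4 2)(3 7 5 6)
  after g: (1 4)(2 3)
  after f: (1 4 6 7)(2 3 5)
  after r: (1 2 7 4 3 6 5)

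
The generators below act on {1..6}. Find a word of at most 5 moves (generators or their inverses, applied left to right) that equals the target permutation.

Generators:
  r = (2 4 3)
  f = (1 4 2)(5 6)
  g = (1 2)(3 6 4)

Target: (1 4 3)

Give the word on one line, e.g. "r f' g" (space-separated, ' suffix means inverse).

  after r': (2 3 4)
  after r': (2 4 3)
  after f': (1 2)(3 4)(5 6)
  after f': (1 4 3)

r' r' f' f'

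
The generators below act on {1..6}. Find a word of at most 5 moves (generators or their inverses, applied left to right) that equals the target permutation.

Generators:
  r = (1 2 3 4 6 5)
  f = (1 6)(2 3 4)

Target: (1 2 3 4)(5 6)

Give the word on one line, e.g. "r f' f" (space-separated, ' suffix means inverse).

  after f: (1 6)(2 3 4)
  after r': (1 4)(5 6)
  after f': (1 3 2 4 6 5)
  after f': (1 2 3 4)(5 6)

f r' f' f'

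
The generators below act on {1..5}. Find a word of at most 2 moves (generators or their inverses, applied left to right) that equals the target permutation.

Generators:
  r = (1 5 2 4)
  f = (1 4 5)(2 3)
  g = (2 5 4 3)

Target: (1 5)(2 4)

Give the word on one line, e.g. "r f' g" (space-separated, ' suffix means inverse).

  after g: (2 5 4 3)
  after f': (1 5)(2 4)

g f'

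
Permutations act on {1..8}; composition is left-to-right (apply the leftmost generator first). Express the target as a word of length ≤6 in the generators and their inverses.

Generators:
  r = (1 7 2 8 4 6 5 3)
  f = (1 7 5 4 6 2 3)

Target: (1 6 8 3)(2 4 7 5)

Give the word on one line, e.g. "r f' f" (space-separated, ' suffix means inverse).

  after f: (1 7 5 4 6 2 3)
  after r': (2 5 8)(6 7)
  after f: (1 7 2 4 6 5 8 3)
  after f: (1 5 8)(2 6 4)(3 7)
  after r': (1 6 8 3)(2 4 7 5)

f r' f f r'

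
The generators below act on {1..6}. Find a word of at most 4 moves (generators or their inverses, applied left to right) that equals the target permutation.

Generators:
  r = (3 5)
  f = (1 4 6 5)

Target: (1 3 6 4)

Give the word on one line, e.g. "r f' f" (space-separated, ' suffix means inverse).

  after r: (3 5)
  after f': (1 5 3 6 4)
  after r': (1 3 6 4)

r f' r'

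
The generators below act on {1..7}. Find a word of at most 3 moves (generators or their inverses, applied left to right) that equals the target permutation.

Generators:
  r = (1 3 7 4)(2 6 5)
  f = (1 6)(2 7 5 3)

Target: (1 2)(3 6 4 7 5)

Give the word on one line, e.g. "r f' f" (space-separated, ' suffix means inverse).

f' r'

  after f': (1 6)(2 3 5 7)
  after r': (1 2)(3 6 4 7 5)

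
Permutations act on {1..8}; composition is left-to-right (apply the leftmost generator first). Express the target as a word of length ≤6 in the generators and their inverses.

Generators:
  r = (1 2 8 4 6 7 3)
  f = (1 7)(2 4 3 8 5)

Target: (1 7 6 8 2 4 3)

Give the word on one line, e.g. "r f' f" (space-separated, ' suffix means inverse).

f' r' f' r

  after f': (1 7)(2 5 8 3 4)
  after r': (1 6 4)(2 5)(3 8 7)
  after f': (1 6 2 8)(4 7)
  after r: (1 7 6 8 2 4 3)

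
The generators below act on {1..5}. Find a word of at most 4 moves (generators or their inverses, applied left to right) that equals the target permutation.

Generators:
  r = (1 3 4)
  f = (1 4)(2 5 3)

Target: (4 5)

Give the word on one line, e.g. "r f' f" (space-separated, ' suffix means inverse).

f r f f

  after f: (1 4)(2 5 3)
  after r: (2 5 4 3)
  after f: (1 4 2 3 5)
  after f: (4 5)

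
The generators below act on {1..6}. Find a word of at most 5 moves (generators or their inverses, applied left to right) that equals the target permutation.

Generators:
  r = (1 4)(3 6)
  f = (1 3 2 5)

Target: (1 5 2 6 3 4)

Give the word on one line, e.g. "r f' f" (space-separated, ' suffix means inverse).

  after f': (1 5 2 3)
  after r: (1 5 2 6 3 4)
  after r: (1 5 2 3)
  after r: (1 5 2 6 3 4)

f' r r r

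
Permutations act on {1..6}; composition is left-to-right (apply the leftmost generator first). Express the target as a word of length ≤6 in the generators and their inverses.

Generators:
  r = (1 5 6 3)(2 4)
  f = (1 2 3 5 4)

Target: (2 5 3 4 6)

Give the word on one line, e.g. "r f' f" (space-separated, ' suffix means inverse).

  after r': (1 3 6 5)(2 4)
  after r': (1 6)(3 5)
  after f: (1 6 2 3 4)
  after r': (1 5)(2 6 4 3)
  after r': (2 5 3 4 6)

r' r' f r' r'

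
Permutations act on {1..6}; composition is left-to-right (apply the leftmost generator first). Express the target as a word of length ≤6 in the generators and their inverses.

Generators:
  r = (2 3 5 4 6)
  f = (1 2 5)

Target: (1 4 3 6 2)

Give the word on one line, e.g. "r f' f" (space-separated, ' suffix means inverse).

  after f: (1 2 5)
  after r: (1 3 5)(2 4 6)
  after r: (1 5)(2 6 3 4)
  after r: (1 4 3 6 5)
  after f': (1 4 3 6 2)

f r r r f'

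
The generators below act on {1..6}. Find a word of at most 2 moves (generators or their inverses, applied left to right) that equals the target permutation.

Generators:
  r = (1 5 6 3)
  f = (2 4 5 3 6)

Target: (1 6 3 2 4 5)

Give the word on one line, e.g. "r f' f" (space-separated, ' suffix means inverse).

r' f

  after r': (1 3 6 5)
  after f: (1 6 3 2 4 5)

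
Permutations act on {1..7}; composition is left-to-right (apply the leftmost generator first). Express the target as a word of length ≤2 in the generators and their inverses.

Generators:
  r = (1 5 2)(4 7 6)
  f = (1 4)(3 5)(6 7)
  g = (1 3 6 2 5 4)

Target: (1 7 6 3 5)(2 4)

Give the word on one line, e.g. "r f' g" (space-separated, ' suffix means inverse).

  after g': (1 4 5 2 6 3)
  after r: (1 7 6 3 5)(2 4)

g' r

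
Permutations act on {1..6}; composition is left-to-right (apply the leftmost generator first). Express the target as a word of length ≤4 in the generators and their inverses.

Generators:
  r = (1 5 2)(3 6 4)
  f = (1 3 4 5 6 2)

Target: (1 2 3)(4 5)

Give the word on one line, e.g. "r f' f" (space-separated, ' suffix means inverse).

r' f r'

  after r': (1 2 5)(3 4 6)
  after f: (2 6 4)(3 5)
  after r': (1 2 3)(4 5)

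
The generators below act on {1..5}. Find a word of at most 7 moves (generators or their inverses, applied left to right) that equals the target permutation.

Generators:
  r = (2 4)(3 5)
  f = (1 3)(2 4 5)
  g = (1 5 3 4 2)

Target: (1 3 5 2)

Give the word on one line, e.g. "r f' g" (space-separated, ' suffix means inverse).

f r r r g

  after f: (1 3)(2 4 5)
  after r: (1 5 4 3)
  after r: (1 3)(2 4 5)
  after r: (1 5 4 3)
  after g: (1 3 5 2)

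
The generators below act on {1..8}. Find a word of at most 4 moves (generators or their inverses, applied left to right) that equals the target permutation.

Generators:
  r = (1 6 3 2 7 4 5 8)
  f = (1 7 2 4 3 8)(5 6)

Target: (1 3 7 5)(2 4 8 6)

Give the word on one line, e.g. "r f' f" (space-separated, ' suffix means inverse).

  after r: (1 6 3 2 7 4 5 8)
  after r: (1 3 7 5)(2 4 8 6)

r r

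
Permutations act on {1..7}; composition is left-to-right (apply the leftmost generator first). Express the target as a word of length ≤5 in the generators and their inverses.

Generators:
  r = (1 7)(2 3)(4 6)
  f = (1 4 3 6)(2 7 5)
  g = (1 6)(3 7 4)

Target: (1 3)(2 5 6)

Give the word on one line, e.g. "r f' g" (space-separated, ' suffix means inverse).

  after f': (1 6 3 4)(2 5 7)
  after r': (1 4 7 3 6 2 5)
  after g: (1 3)(2 5 6)

f' r' g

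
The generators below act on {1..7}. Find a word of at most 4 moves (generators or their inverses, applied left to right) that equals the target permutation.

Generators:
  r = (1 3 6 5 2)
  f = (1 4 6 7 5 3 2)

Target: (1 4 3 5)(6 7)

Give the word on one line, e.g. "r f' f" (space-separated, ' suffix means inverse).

  after f: (1 4 6 7 5 3 2)
  after r': (1 4 3 5)(6 7)

f r'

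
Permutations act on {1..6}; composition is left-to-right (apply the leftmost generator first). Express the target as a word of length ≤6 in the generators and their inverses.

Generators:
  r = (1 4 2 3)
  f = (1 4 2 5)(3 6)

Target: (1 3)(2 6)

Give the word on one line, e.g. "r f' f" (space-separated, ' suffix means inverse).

  after r: (1 4 2 3)
  after f: (1 2 6 3 4 5)
  after r: (1 3 2 6)(4 5)
  after f': (1 6 5)(2 3 4)
  after f': (1 3)(2 6)

r f r f' f'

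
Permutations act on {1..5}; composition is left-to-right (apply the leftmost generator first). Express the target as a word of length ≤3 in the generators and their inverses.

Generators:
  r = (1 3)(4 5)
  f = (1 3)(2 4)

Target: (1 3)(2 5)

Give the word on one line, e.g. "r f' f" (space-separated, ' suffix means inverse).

  after f: (1 3)(2 4)
  after r': (2 5 4)
  after f': (1 3)(2 5)

f r' f'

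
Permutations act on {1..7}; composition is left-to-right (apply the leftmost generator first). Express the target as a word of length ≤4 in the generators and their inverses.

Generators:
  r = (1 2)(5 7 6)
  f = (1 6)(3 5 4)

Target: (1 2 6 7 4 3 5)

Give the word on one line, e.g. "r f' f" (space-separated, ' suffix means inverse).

  after r': (1 2)(5 6 7)
  after f: (1 2 6 7 4 3 5)

r' f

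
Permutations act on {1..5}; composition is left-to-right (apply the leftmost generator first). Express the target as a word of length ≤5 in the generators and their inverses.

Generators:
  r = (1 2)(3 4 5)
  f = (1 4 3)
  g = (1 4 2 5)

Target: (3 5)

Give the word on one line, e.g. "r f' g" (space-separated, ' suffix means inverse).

r g g

  after r: (1 2)(3 4 5)
  after g: (1 5 3 2 4)
  after g: (3 5)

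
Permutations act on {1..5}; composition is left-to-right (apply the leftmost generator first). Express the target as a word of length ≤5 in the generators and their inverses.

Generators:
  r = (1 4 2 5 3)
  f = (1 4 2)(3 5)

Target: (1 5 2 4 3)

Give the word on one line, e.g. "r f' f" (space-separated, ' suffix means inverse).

  after r: (1 4 2 5 3)
  after f: (1 2 3 4)
  after r: (1 5 3 2)
  after f': (1 3 4)
  after r': (1 5 2 4 3)

r f r f' r'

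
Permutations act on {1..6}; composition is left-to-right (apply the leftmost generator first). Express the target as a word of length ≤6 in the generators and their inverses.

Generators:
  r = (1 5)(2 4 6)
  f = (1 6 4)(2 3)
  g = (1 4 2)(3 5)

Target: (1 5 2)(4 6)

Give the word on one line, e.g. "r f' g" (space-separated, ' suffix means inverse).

f' r g f' r

  after f': (1 4 6)(2 3)
  after r: (1 6 5)(2 3 4)
  after g: (1 6 3 2 5 4)
  after f': (2 5 6)
  after r: (1 5 2)(4 6)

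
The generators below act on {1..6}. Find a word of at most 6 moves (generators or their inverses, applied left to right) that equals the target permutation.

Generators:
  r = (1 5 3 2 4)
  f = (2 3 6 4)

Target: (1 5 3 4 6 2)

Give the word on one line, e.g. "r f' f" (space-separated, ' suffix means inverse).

  after f: (2 3 6 4)
  after f: (2 6)(3 4)
  after f: (2 4 6 3)
  after r: (1 5 3 4 6 2)

f f f r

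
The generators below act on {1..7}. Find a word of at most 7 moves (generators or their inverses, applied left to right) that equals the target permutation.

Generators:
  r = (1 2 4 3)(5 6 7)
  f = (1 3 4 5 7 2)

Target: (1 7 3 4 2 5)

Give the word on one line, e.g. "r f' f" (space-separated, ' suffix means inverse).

f' f' r' r' r'

  after f': (1 2 7 5 4 3)
  after f': (1 7 4)(2 5 3)
  after r': (1 6 5 4 3)(2 7)
  after r': (1 5 2 6 7)
  after r': (1 7 3 4 2 5)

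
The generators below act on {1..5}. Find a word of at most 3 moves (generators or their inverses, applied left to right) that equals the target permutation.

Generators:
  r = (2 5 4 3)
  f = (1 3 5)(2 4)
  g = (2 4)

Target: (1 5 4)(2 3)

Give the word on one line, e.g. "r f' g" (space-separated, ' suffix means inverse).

  after r: (2 5 4 3)
  after g': (2 5)(3 4)
  after f': (1 5 4)(2 3)

r g' f'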